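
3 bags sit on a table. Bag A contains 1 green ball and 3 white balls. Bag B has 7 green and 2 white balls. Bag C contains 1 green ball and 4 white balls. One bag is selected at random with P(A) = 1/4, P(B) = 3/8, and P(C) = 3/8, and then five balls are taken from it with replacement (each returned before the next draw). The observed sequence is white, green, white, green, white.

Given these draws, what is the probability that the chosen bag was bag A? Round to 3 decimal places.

The likelihood of the observed sequence under each hypothesis: P(data | bag A) = (3/4)(1/4)(3/4)(1/4)(3/4) = 0.026367; P(data | bag B) = (2/9)(7/9)(2/9)(7/9)(2/9) = 0.0066386; P(data | bag C) = (4/5)(1/5)(4/5)(1/5)(4/5) = 0.02048.
The prior-weighted likelihoods are 1/4 · 0.026367 = 0.0065918, 3/8 · 0.0066386 = 0.0024895, 3/8 · 0.02048 = 0.00768; with total 0.016761.
By Bayes' rule, P(bag A | data) = (0.0065918) / (0.016761) = 0.39328.

0.393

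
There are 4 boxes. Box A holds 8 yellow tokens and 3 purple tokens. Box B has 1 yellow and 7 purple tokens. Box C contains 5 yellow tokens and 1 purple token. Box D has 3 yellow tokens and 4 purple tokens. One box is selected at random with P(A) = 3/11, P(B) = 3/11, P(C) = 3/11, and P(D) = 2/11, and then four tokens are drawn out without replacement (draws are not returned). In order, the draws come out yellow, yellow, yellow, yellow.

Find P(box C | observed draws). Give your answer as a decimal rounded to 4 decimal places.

0.6111

Under each hypothesis, the probability of the observed sequence is: P(data | box A) = (8/11)(7/10)(6/9)(5/8) = 7/33; P(data | box B) = (1/8)(0/7) = 0; P(data | box C) = (5/6)(4/5)(3/4)(2/3) = 1/3; P(data | box D) = (3/7)(2/6)(1/5)(0/4) = 0.
The prior-weighted likelihoods are 3/11 · 7/33 = 7/121, 3/11 · 0 = 0, 3/11 · 1/3 = 1/11, 2/11 · 0 = 0; with total 18/121.
So P(box C | data) = (1/11) / (18/121) = 11/18.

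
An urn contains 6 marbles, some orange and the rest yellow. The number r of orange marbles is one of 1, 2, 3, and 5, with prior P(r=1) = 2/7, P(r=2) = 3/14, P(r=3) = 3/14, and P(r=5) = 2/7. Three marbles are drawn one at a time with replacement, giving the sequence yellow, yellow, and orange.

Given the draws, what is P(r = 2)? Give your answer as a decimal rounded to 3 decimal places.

0.323

For each hypothesis, P(data | H) works out to: P(data | r = 1) = (5/6)(5/6)(1/6) = 25/216; P(data | r = 2) = (4/6)(4/6)(2/6) = 4/27; P(data | r = 3) = (3/6)(3/6)(3/6) = 1/8; P(data | r = 5) = (1/6)(1/6)(5/6) = 5/216.
Weighting by the prior gives 2/7 · 25/216 = 25/756, 3/14 · 4/27 = 2/63, 3/14 · 1/8 = 3/112, 2/7 · 5/216 = 5/756; summing to 11/112.
Hence P(r = 2 | data) = (2/63) / (11/112) = 32/99.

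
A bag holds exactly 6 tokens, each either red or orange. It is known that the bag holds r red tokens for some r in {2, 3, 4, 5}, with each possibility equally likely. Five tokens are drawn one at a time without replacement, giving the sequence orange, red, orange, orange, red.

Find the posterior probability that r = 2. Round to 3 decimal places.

0.571

The likelihood of the observed sequence under each hypothesis: P(data | r = 2) = (4/6)(2/5)(3/4)(2/3)(1/2) = 1/15; P(data | r = 3) = (3/6)(3/5)(2/4)(1/3)(2/2) = 1/20; P(data | r = 4) = (2/6)(4/5)(1/4)(0/3) = 0; P(data | r = 5) = (1/6)(5/5)(0/4) = 0.
Multiplying each by its prior: 1/4 · 1/15 = 1/60, 1/4 · 1/20 = 1/80, 1/4 · 0 = 0, 1/4 · 0 = 0; summing to 7/240.
Therefore the posterior P(r = 2 | data) = (1/60) / (7/240) = 4/7.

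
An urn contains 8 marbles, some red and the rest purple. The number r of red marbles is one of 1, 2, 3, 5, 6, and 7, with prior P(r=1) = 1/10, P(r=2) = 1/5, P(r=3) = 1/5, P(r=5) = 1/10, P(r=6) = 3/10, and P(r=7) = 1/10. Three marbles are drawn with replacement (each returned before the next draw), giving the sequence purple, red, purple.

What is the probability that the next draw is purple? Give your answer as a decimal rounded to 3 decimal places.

0.600

The likelihood of the observed sequence under each hypothesis: P(data | r = 1) = (7/8)(1/8)(7/8) = 0.095703; P(data | r = 2) = (6/8)(2/8)(6/8) = 0.14062; P(data | r = 3) = (5/8)(3/8)(5/8) = 0.14648; P(data | r = 5) = (3/8)(5/8)(3/8) = 0.087891; P(data | r = 6) = (2/8)(6/8)(2/8) = 0.046875; P(data | r = 7) = (1/8)(7/8)(1/8) = 0.013672.
Multiplying each by its prior: 1/10 · 0.095703 = 0.0095703, 1/5 · 0.14062 = 0.028125, 1/5 · 0.14648 = 0.029297, 1/10 · 0.087891 = 0.0087891, 3/10 · 0.046875 = 0.014063, 1/10 · 0.013672 = 0.0013672; summing to 0.091211.
Dividing through by the total gives posterior P(r = 1 | data) = 0.10493, P(r = 2 | data) = 0.30835, P(r = 3 | data) = 0.3212, P(r = 5 | data) = 0.09636, P(r = 6 | data) = 0.15418, P(r = 7 | data) = 0.014989.
So P(purple next | data) = Σ P(purple next | H) P(H | data) = (7/8)(0.10493) + (3/4)(0.30835) + (5/8)(0.3212) + (3/8)(0.09636) + (1/4)(0.15418) + (1/8)(0.014989) = 0.60037.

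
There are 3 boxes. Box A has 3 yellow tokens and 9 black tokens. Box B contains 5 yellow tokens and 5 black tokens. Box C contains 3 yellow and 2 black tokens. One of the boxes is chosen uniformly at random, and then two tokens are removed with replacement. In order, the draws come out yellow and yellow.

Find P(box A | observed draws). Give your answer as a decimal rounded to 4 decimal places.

Under each hypothesis, the probability of the observed sequence is: P(data | box A) = (3/12)(3/12) = 0.0625; P(data | box B) = (5/10)(5/10) = 0.25; P(data | box C) = (3/5)(3/5) = 0.36.
Multiplying each by its prior: 1/3 · 0.0625 = 0.020833, 1/3 · 0.25 = 0.083333, 1/3 · 0.36 = 0.12; with total 0.22417.
By Bayes' rule, P(box A | data) = (0.020833) / (0.22417) = 0.092937.

0.0929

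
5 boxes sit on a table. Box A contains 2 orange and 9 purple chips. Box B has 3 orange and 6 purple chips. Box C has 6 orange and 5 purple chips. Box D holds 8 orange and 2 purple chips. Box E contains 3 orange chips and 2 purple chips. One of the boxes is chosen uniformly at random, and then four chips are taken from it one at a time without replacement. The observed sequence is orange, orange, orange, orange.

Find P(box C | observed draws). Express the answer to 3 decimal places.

The likelihood of the observed sequence under each hypothesis: P(data | box A) = (2/11)(1/10)(0/9) = 0; P(data | box B) = (3/9)(2/8)(1/7)(0/6) = 0; P(data | box C) = (6/11)(5/10)(4/9)(3/8) = 1/22; P(data | box D) = (8/10)(7/9)(6/8)(5/7) = 1/3; P(data | box E) = (3/5)(2/4)(1/3)(0/2) = 0.
The prior-weighted likelihoods are 1/5 · 0 = 0, 1/5 · 0 = 0, 1/5 · 1/22 = 1/110, 1/5 · 1/3 = 1/15, 1/5 · 0 = 0; with total 5/66.
By Bayes' rule, P(box C | data) = (1/110) / (5/66) = 3/25.

0.120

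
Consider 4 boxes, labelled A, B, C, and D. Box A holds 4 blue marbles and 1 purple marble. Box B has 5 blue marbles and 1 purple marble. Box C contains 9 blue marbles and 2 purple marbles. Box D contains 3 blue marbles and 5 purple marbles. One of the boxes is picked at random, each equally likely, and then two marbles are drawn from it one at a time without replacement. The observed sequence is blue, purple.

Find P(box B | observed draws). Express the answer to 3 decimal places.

Under each hypothesis, the probability of the observed sequence is: P(data | box A) = (4/5)(1/4) = 0.2; P(data | box B) = (5/6)(1/5) = 0.16667; P(data | box C) = (9/11)(2/10) = 0.16364; P(data | box D) = (3/8)(5/7) = 0.26786.
The prior-weighted likelihoods are 1/4 · 0.2 = 0.05, 1/4 · 0.16667 = 0.041667, 1/4 · 0.16364 = 0.040909, 1/4 · 0.26786 = 0.066964; summing to 0.19954.
By Bayes' rule, P(box B | data) = (0.041667) / (0.19954) = 0.20881.

0.209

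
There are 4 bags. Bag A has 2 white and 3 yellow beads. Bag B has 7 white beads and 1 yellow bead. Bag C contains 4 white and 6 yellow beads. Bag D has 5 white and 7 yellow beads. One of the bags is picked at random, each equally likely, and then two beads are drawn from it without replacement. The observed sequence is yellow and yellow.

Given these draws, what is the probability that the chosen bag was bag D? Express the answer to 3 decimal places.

The likelihood of the observed sequence under each hypothesis: P(data | bag A) = (3/5)(2/4) = 3/10; P(data | bag B) = (1/8)(0/7) = 0; P(data | bag C) = (6/10)(5/9) = 1/3; P(data | bag D) = (7/12)(6/11) = 7/22.
The prior-weighted likelihoods are 1/4 · 3/10 = 3/40, 1/4 · 0 = 0, 1/4 · 1/3 = 1/12, 1/4 · 7/22 = 7/88; summing to 157/660.
Hence P(bag D | data) = (7/88) / (157/660) = 105/314.

0.334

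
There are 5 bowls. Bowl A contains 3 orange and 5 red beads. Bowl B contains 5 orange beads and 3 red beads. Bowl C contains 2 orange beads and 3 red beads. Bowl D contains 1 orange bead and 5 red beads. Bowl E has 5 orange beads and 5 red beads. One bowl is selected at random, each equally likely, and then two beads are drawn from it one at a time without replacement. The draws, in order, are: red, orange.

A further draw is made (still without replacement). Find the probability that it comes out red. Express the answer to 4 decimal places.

0.6042

For each hypothesis, P(data | H) works out to: P(data | bowl A) = (5/8)(3/7) = 0.26786; P(data | bowl B) = (3/8)(5/7) = 0.26786; P(data | bowl C) = (3/5)(2/4) = 0.3; P(data | bowl D) = (5/6)(1/5) = 0.16667; P(data | bowl E) = (5/10)(5/9) = 0.27778.
Multiplying each by its prior: 1/5 · 0.26786 = 0.053571, 1/5 · 0.26786 = 0.053571, 1/5 · 0.3 = 0.06, 1/5 · 0.16667 = 0.033333, 1/5 · 0.27778 = 0.055556; with total 0.25603.
Normalising, the posterior is P(bowl A | data) = 0.20924, P(bowl B | data) = 0.20924, P(bowl C | data) = 0.23435, P(bowl D | data) = 0.13019, P(bowl E | data) = 0.21699.
Averaging over the posterior, P(red next | data) = (2/3)(0.20924) + (1/3)(0.20924) + (2/3)(0.23435) + (1)(0.13019) + (1/2)(0.21699) = 0.60415.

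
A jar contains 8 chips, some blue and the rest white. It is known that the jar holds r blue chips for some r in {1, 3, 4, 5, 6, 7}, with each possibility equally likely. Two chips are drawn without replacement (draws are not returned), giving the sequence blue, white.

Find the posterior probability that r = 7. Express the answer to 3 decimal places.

For each hypothesis, P(data | H) works out to: P(data | r = 1) = (1/8)(7/7) = 1/8; P(data | r = 3) = (3/8)(5/7) = 15/56; P(data | r = 4) = (4/8)(4/7) = 2/7; P(data | r = 5) = (5/8)(3/7) = 15/56; P(data | r = 6) = (6/8)(2/7) = 3/14; P(data | r = 7) = (7/8)(1/7) = 1/8.
The prior-weighted likelihoods are 1/6 · 1/8 = 1/48, 1/6 · 15/56 = 5/112, 1/6 · 2/7 = 1/21, 1/6 · 15/56 = 5/112, 1/6 · 3/14 = 1/28, 1/6 · 1/8 = 1/48; with total 3/14.
Hence P(r = 7 | data) = (1/48) / (3/14) = 7/72.

0.097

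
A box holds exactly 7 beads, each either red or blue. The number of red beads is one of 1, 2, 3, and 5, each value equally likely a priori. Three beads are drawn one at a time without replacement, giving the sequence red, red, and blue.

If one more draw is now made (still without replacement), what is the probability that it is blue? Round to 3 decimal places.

0.514

For each hypothesis, P(data | H) works out to: P(data | r = 1) = (1/7)(0/6) = 0; P(data | r = 2) = (2/7)(1/6)(5/5) = 1/21; P(data | r = 3) = (3/7)(2/6)(4/5) = 4/35; P(data | r = 5) = (5/7)(4/6)(2/5) = 4/21.
Weighting by the prior gives 1/4 · 0 = 0, 1/4 · 1/21 = 1/84, 1/4 · 4/35 = 1/35, 1/4 · 4/21 = 1/21; these sum to 37/420.
The posterior is then P(r = 1 | data) = 0, P(r = 2 | data) = 5/37, P(r = 3 | data) = 12/37, P(r = 5 | data) = 20/37.
Averaging over the posterior, P(blue next | data) = (1)(5/37) + (3/4)(12/37) + (1/4)(20/37) = 19/37.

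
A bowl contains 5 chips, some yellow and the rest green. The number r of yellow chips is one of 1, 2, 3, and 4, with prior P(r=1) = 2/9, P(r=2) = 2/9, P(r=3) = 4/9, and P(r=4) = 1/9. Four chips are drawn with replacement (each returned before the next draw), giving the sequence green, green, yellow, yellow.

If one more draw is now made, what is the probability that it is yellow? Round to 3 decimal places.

The likelihood of the observed sequence under each hypothesis: P(data | r = 1) = (4/5)(4/5)(1/5)(1/5) = 0.0256; P(data | r = 2) = (3/5)(3/5)(2/5)(2/5) = 0.0576; P(data | r = 3) = (2/5)(2/5)(3/5)(3/5) = 0.0576; P(data | r = 4) = (1/5)(1/5)(4/5)(4/5) = 0.0256.
Weighting by the prior gives 2/9 · 0.0256 = 0.0056889, 2/9 · 0.0576 = 0.0128, 4/9 · 0.0576 = 0.0256, 1/9 · 0.0256 = 0.0028444; summing to 0.046933.
Dividing through by the total gives posterior P(r = 1 | data) = 0.12121, P(r = 2 | data) = 0.27273, P(r = 3 | data) = 0.54545, P(r = 4 | data) = 0.060606.
So P(yellow next | data) = Σ P(yellow next | H) P(H | data) = (1/5)(0.12121) + (2/5)(0.27273) + (3/5)(0.54545) + (4/5)(0.060606) = 0.50909.

0.509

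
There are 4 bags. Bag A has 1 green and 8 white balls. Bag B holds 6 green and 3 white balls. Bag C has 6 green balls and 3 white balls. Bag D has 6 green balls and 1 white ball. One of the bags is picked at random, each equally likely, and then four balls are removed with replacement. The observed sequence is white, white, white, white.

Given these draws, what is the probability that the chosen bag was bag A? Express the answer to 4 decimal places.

The likelihood of the observed sequence under each hypothesis: P(data | bag A) = (8/9)(8/9)(8/9)(8/9) = 0.6243; P(data | bag B) = (3/9)(3/9)(3/9)(3/9) = 0.012346; P(data | bag C) = (3/9)(3/9)(3/9)(3/9) = 0.012346; P(data | bag D) = (1/7)(1/7)(1/7)(1/7) = 0.00041649.
Weighting by the prior gives 1/4 · 0.6243 = 0.15607, 1/4 · 0.012346 = 0.0030864, 1/4 · 0.012346 = 0.0030864, 1/4 · 0.00041649 = 0.00010412; with total 0.16235.
Hence P(bag A | data) = (0.15607) / (0.16235) = 0.96134.

0.9613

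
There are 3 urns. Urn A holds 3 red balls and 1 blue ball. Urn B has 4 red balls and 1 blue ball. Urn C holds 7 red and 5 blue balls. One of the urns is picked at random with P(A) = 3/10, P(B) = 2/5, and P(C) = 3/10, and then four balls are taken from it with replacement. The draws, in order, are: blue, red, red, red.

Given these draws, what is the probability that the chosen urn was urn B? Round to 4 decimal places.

0.4205

Under each hypothesis, the probability of the observed sequence is: P(data | urn A) = (1/4)(3/4)(3/4)(3/4) = 0.10547; P(data | urn B) = (1/5)(4/5)(4/5)(4/5) = 0.1024; P(data | urn C) = (5/12)(7/12)(7/12)(7/12) = 0.082706.
The prior-weighted likelihoods are 3/10 · 0.10547 = 0.031641, 2/5 · 0.1024 = 0.04096, 3/10 · 0.082706 = 0.024812; summing to 0.097413.
By Bayes' rule, P(urn B | data) = (0.04096) / (0.097413) = 0.42048.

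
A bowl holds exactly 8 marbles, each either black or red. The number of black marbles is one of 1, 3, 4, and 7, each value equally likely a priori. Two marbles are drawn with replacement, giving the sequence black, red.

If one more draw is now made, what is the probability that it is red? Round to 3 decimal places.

0.542

For each hypothesis, P(data | H) works out to: P(data | r = 1) = (1/8)(7/8) = 7/64; P(data | r = 3) = (3/8)(5/8) = 15/64; P(data | r = 4) = (4/8)(4/8) = 1/4; P(data | r = 7) = (7/8)(1/8) = 7/64.
Multiplying each by its prior: 1/4 · 7/64 = 7/256, 1/4 · 15/64 = 15/256, 1/4 · 1/4 = 1/16, 1/4 · 7/64 = 7/256; these sum to 45/256.
Normalising, the posterior is P(r = 1 | data) = 7/45, P(r = 3 | data) = 1/3, P(r = 4 | data) = 16/45, P(r = 7 | data) = 7/45.
So P(red next | data) = Σ P(red next | H) P(H | data) = (7/8)(7/45) + (5/8)(1/3) + (1/2)(16/45) + (1/8)(7/45) = 13/24.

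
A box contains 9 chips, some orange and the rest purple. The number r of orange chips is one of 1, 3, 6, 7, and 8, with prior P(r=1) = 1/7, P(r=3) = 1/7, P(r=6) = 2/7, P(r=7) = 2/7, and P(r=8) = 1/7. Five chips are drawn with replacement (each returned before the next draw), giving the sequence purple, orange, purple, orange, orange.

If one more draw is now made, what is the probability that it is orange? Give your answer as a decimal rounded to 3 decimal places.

0.674

Under each hypothesis, the probability of the observed sequence is: P(data | r = 1) = (8/9)(1/9)(8/9)(1/9)(1/9) = 0.0010838; P(data | r = 3) = (6/9)(3/9)(6/9)(3/9)(3/9) = 0.016461; P(data | r = 6) = (3/9)(6/9)(3/9)(6/9)(6/9) = 0.032922; P(data | r = 7) = (2/9)(7/9)(2/9)(7/9)(7/9) = 0.023235; P(data | r = 8) = (1/9)(8/9)(1/9)(8/9)(8/9) = 0.0086708.
Multiplying each by its prior: 1/7 · 0.0010838 = 0.00015484, 1/7 · 0.016461 = 0.0023516, 2/7 · 0.032922 = 0.0094062, 2/7 · 0.023235 = 0.0066386, 1/7 · 0.0086708 = 0.0012387; these sum to 0.01979.
Dividing through by the total gives posterior P(r = 1 | data) = 0.007824, P(r = 3 | data) = 0.11883, P(r = 6 | data) = 0.47531, P(r = 7 | data) = 0.33545, P(r = 8 | data) = 0.062592.
So P(orange next | data) = Σ P(orange next | H) P(H | data) = (1/9)(0.007824) + (1/3)(0.11883) + (2/3)(0.47531) + (7/9)(0.33545) + (8/9)(0.062592) = 0.67389.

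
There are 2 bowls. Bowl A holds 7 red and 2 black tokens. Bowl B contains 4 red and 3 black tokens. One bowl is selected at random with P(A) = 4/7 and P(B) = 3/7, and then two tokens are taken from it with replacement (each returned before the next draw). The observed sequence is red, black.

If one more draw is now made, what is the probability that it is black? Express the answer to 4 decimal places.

0.3285

For each hypothesis, P(data | H) works out to: P(data | bowl A) = (7/9)(2/9) = 0.17284; P(data | bowl B) = (4/7)(3/7) = 0.2449.
Weighting by the prior gives 4/7 · 0.17284 = 0.098765, 3/7 · 0.2449 = 0.10496; summing to 0.20372.
Normalising, the posterior is P(bowl A | data) = 0.48481, P(bowl B | data) = 0.51519.
The predictive probability is P(black next | data) = (2/9)(0.48481) + (3/7)(0.51519) = 0.32853.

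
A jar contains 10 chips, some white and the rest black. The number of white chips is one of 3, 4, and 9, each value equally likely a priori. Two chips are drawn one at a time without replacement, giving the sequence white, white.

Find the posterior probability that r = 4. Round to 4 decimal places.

Compute the likelihood of the observed sequence for each case: P(data | r = 3) = (3/10)(2/9) = 1/15; P(data | r = 4) = (4/10)(3/9) = 2/15; P(data | r = 9) = (9/10)(8/9) = 4/5.
Weighting by the prior gives 1/3 · 1/15 = 1/45, 1/3 · 2/15 = 2/45, 1/3 · 4/5 = 4/15; with total 1/3.
Hence P(r = 4 | data) = (2/45) / (1/3) = 2/15.

0.1333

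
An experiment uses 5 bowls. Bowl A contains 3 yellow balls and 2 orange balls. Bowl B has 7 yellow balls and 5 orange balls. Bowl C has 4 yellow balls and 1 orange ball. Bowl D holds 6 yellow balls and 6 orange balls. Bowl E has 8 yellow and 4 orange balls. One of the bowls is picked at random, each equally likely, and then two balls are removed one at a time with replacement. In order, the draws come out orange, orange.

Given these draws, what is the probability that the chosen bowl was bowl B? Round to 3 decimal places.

The likelihood of the observed sequence under each hypothesis: P(data | bowl A) = (2/5)(2/5) = 0.16; P(data | bowl B) = (5/12)(5/12) = 0.17361; P(data | bowl C) = (1/5)(1/5) = 0.04; P(data | bowl D) = (6/12)(6/12) = 0.25; P(data | bowl E) = (4/12)(4/12) = 0.11111.
Multiplying each by its prior: 1/5 · 0.16 = 0.032, 1/5 · 0.17361 = 0.034722, 1/5 · 0.04 = 0.008, 1/5 · 0.25 = 0.05, 1/5 · 0.11111 = 0.022222; these sum to 0.14694.
So P(bowl B | data) = (0.034722) / (0.14694) = 0.23629.

0.236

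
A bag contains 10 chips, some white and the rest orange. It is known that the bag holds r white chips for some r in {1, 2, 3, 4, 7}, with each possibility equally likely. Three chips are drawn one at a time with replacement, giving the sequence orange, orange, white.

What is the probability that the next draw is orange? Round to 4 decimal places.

0.6812

For each hypothesis, P(data | H) works out to: P(data | r = 1) = (9/10)(9/10)(1/10) = 0.081; P(data | r = 2) = (8/10)(8/10)(2/10) = 0.128; P(data | r = 3) = (7/10)(7/10)(3/10) = 0.147; P(data | r = 4) = (6/10)(6/10)(4/10) = 0.144; P(data | r = 7) = (3/10)(3/10)(7/10) = 0.063.
Weighting by the prior gives 1/5 · 0.081 = 0.0162, 1/5 · 0.128 = 0.0256, 1/5 · 0.147 = 0.0294, 1/5 · 0.144 = 0.0288, 1/5 · 0.063 = 0.0126; summing to 0.1126.
Normalising, the posterior is P(r = 1 | data) = 0.14387, P(r = 2 | data) = 0.22735, P(r = 3 | data) = 0.2611, P(r = 4 | data) = 0.25577, P(r = 7 | data) = 0.1119.
So P(orange next | data) = Σ P(orange next | H) P(H | data) = (9/10)(0.14387) + (4/5)(0.22735) + (7/10)(0.2611) + (3/5)(0.25577) + (3/10)(0.1119) = 0.68117.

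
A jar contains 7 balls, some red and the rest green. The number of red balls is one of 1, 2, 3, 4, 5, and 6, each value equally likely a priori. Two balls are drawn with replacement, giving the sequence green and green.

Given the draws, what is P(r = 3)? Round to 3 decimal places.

Compute the likelihood of the observed sequence for each case: P(data | r = 1) = (6/7)(6/7) = 36/49; P(data | r = 2) = (5/7)(5/7) = 25/49; P(data | r = 3) = (4/7)(4/7) = 16/49; P(data | r = 4) = (3/7)(3/7) = 9/49; P(data | r = 5) = (2/7)(2/7) = 4/49; P(data | r = 6) = (1/7)(1/7) = 1/49.
Multiplying each by its prior: 1/6 · 36/49 = 6/49, 1/6 · 25/49 = 25/294, 1/6 · 16/49 = 8/147, 1/6 · 9/49 = 3/98, 1/6 · 4/49 = 2/147, 1/6 · 1/49 = 1/294; these sum to 13/42.
By Bayes' rule, P(r = 3 | data) = (8/147) / (13/42) = 16/91.

0.176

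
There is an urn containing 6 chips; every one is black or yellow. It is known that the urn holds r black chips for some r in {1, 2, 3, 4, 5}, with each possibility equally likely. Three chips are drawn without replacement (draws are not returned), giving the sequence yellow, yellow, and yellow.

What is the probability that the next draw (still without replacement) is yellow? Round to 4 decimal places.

0.5333

For each hypothesis, P(data | H) works out to: P(data | r = 1) = (5/6)(4/5)(3/4) = 1/2; P(data | r = 2) = (4/6)(3/5)(2/4) = 1/5; P(data | r = 3) = (3/6)(2/5)(1/4) = 1/20; P(data | r = 4) = (2/6)(1/5)(0/4) = 0; P(data | r = 5) = (1/6)(0/5) = 0.
Multiplying each by its prior: 1/5 · 1/2 = 1/10, 1/5 · 1/5 = 1/25, 1/5 · 1/20 = 1/100, 1/5 · 0 = 0, 1/5 · 0 = 0; these sum to 3/20.
The posterior is then P(r = 1 | data) = 2/3, P(r = 2 | data) = 4/15, P(r = 3 | data) = 1/15, P(r = 4 | data) = 0, P(r = 5 | data) = 0.
Averaging over the posterior, P(yellow next | data) = (2/3)(2/3) + (1/3)(4/15) + (0)(1/15) = 8/15.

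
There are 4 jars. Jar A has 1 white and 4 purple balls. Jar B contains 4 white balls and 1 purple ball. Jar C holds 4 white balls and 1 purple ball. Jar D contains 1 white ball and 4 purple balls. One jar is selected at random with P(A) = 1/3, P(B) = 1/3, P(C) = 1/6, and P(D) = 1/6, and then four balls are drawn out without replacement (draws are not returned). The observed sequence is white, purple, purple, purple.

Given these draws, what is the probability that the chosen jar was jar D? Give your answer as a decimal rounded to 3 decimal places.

0.333

Under each hypothesis, the probability of the observed sequence is: P(data | jar A) = (1/5)(4/4)(3/3)(2/2) = 1/5; P(data | jar B) = (4/5)(1/4)(0/3) = 0; P(data | jar C) = (4/5)(1/4)(0/3) = 0; P(data | jar D) = (1/5)(4/4)(3/3)(2/2) = 1/5.
Multiplying each by its prior: 1/3 · 1/5 = 1/15, 1/3 · 0 = 0, 1/6 · 0 = 0, 1/6 · 1/5 = 1/30; summing to 1/10.
By Bayes' rule, P(jar D | data) = (1/30) / (1/10) = 1/3.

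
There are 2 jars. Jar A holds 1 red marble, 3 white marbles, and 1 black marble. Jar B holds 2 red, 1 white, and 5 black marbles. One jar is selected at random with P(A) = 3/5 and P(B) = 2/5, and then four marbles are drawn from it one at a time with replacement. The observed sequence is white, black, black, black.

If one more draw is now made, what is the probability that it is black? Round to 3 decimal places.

0.544

Compute the likelihood of the observed sequence for each case: P(data | jar A) = (3/5)(1/5)(1/5)(1/5) = 0.0048; P(data | jar B) = (1/8)(5/8)(5/8)(5/8) = 0.030518.
The prior-weighted likelihoods are 3/5 · 0.0048 = 0.00288, 2/5 · 0.030518 = 0.012207; these sum to 0.015087.
Normalising, the posterior is P(jar A | data) = 0.19089, P(jar B | data) = 0.80911.
So P(black next | data) = Σ P(black next | H) P(H | data) = (1/5)(0.19089) + (5/8)(0.80911) = 0.54387.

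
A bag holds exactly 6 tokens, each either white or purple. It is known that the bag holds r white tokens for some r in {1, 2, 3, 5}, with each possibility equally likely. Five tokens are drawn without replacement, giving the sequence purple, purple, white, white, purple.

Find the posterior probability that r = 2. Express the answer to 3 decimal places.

0.571

For each hypothesis, P(data | H) works out to: P(data | r = 1) = (5/6)(4/5)(1/4)(0/3) = 0; P(data | r = 2) = (4/6)(3/5)(2/4)(1/3)(2/2) = 1/15; P(data | r = 3) = (3/6)(2/5)(3/4)(2/3)(1/2) = 1/20; P(data | r = 5) = (1/6)(0/5) = 0.
The prior-weighted likelihoods are 1/4 · 0 = 0, 1/4 · 1/15 = 1/60, 1/4 · 1/20 = 1/80, 1/4 · 0 = 0; with total 7/240.
Hence P(r = 2 | data) = (1/60) / (7/240) = 4/7.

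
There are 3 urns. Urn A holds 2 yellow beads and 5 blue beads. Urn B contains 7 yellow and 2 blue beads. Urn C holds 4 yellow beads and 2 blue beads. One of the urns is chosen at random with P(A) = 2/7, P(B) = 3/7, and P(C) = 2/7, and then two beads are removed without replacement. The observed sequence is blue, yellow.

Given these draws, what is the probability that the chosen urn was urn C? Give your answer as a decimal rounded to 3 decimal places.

The likelihood of the observed sequence under each hypothesis: P(data | urn A) = (5/7)(2/6) = 5/21; P(data | urn B) = (2/9)(7/8) = 7/36; P(data | urn C) = (2/6)(4/5) = 4/15.
Multiplying each by its prior: 2/7 · 5/21 = 10/147, 3/7 · 7/36 = 1/12, 2/7 · 4/15 = 8/105; these sum to 223/980.
Hence P(urn C | data) = (8/105) / (223/980) = 224/669.

0.335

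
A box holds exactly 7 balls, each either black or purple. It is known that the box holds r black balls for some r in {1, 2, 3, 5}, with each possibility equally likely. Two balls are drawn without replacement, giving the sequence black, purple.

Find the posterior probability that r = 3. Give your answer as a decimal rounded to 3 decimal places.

For each hypothesis, P(data | H) works out to: P(data | r = 1) = (1/7)(6/6) = 1/7; P(data | r = 2) = (2/7)(5/6) = 5/21; P(data | r = 3) = (3/7)(4/6) = 2/7; P(data | r = 5) = (5/7)(2/6) = 5/21.
Weighting by the prior gives 1/4 · 1/7 = 1/28, 1/4 · 5/21 = 5/84, 1/4 · 2/7 = 1/14, 1/4 · 5/21 = 5/84; with total 19/84.
Hence P(r = 3 | data) = (1/14) / (19/84) = 6/19.

0.316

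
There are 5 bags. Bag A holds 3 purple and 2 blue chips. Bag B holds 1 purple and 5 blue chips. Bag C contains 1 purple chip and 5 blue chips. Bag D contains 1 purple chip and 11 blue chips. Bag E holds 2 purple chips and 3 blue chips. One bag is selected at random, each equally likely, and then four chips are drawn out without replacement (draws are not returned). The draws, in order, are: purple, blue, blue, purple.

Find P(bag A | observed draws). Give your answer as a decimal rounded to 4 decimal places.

0.5000

For each hypothesis, P(data | H) works out to: P(data | bag A) = (3/5)(2/4)(1/3)(2/2) = 1/10; P(data | bag B) = (1/6)(5/5)(4/4)(0/3) = 0; P(data | bag C) = (1/6)(5/5)(4/4)(0/3) = 0; P(data | bag D) = (1/12)(11/11)(10/10)(0/9) = 0; P(data | bag E) = (2/5)(3/4)(2/3)(1/2) = 1/10.
Weighting by the prior gives 1/5 · 1/10 = 1/50, 1/5 · 0 = 0, 1/5 · 0 = 0, 1/5 · 0 = 0, 1/5 · 1/10 = 1/50; summing to 1/25.
Hence P(bag A | data) = (1/50) / (1/25) = 1/2.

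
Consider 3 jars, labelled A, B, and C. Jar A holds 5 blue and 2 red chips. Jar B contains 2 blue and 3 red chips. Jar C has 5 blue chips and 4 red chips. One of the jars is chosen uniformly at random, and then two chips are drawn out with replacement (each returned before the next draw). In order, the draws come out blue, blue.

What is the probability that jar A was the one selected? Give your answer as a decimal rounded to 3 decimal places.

Under each hypothesis, the probability of the observed sequence is: P(data | jar A) = (5/7)(5/7) = 0.5102; P(data | jar B) = (2/5)(2/5) = 0.16; P(data | jar C) = (5/9)(5/9) = 0.30864.
Weighting by the prior gives 1/3 · 0.5102 = 0.17007, 1/3 · 0.16 = 0.053333, 1/3 · 0.30864 = 0.10288; with total 0.32628.
So P(jar A | data) = (0.17007) / (0.32628) = 0.52123.

0.521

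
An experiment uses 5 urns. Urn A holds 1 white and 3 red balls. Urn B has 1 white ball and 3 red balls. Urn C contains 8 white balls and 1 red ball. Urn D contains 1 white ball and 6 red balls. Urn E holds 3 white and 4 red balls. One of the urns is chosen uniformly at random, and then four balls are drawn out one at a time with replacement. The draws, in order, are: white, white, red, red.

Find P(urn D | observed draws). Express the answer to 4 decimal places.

0.0967

Under each hypothesis, the probability of the observed sequence is: P(data | urn A) = (1/4)(1/4)(3/4)(3/4) = 0.035156; P(data | urn B) = (1/4)(1/4)(3/4)(3/4) = 0.035156; P(data | urn C) = (8/9)(8/9)(1/9)(1/9) = 0.0097546; P(data | urn D) = (1/7)(1/7)(6/7)(6/7) = 0.014994; P(data | urn E) = (3/7)(3/7)(4/7)(4/7) = 0.059975.
The prior-weighted likelihoods are 1/5 · 0.035156 = 0.0070313, 1/5 · 0.035156 = 0.0070313, 1/5 · 0.0097546 = 0.0019509, 1/5 · 0.014994 = 0.0029988, 1/5 · 0.059975 = 0.011995; summing to 0.031007.
By Bayes' rule, P(urn D | data) = (0.0029988) / (0.031007) = 0.096712.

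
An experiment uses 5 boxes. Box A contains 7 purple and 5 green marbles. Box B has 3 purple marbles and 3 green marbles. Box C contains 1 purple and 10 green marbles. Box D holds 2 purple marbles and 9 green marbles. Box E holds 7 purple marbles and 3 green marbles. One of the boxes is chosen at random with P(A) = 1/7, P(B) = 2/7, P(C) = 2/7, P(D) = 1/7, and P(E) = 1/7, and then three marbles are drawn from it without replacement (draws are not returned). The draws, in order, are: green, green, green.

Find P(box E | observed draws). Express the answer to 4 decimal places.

The likelihood of the observed sequence under each hypothesis: P(data | box A) = (5/12)(4/11)(3/10) = 0.045455; P(data | box B) = (3/6)(2/5)(1/4) = 0.05; P(data | box C) = (10/11)(9/10)(8/9) = 0.72727; P(data | box D) = (9/11)(8/10)(7/9) = 0.50909; P(data | box E) = (3/10)(2/9)(1/8) = 0.0083333.
Weighting by the prior gives 1/7 · 0.045455 = 0.0064935, 2/7 · 0.05 = 0.014286, 2/7 · 0.72727 = 0.20779, 1/7 · 0.50909 = 0.072727, 1/7 · 0.0083333 = 0.0011905; summing to 0.30249.
By Bayes' rule, P(box E | data) = (0.0011905) / (0.30249) = 0.0039356.

0.0039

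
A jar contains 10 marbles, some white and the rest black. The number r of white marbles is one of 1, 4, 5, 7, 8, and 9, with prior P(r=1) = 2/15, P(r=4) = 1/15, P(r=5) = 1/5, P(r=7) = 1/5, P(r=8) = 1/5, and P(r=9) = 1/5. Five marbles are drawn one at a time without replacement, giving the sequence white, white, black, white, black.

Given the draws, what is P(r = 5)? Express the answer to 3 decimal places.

0.356

Under each hypothesis, the probability of the observed sequence is: P(data | r = 1) = (1/10)(0/9) = 0; P(data | r = 4) = (4/10)(3/9)(6/8)(2/7)(5/6) = 0.02381; P(data | r = 5) = (5/10)(4/9)(5/8)(3/7)(4/6) = 0.039683; P(data | r = 7) = (7/10)(6/9)(3/8)(5/7)(2/6) = 0.041667; P(data | r = 8) = (8/10)(7/9)(2/8)(6/7)(1/6) = 0.022222; P(data | r = 9) = (9/10)(8/9)(1/8)(7/7)(0/6) = 0.
Weighting by the prior gives 2/15 · 0 = 0, 1/15 · 0.02381 = 0.0015873, 1/5 · 0.039683 = 0.0079365, 1/5 · 0.041667 = 0.0083333, 1/5 · 0.022222 = 0.0044444, 1/5 · 0 = 0; these sum to 0.022302.
Hence P(r = 5 | data) = (0.0079365) / (0.022302) = 0.35587.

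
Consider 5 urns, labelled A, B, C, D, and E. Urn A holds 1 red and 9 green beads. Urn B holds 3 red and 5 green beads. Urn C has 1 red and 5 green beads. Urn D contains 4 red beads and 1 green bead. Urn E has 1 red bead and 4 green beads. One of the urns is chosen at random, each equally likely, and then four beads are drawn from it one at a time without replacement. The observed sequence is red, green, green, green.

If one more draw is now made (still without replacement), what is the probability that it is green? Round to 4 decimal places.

Compute the likelihood of the observed sequence for each case: P(data | urn A) = (1/10)(9/9)(8/8)(7/7) = 0.1; P(data | urn B) = (3/8)(5/7)(4/6)(3/5) = 0.10714; P(data | urn C) = (1/6)(5/5)(4/4)(3/3) = 0.16667; P(data | urn D) = (4/5)(1/4)(0/3) = 0; P(data | urn E) = (1/5)(4/4)(3/3)(2/2) = 0.2.
The prior-weighted likelihoods are 1/5 · 0.1 = 0.02, 1/5 · 0.10714 = 0.021429, 1/5 · 0.16667 = 0.033333, 1/5 · 0 = 0, 1/5 · 0.2 = 0.04; with total 0.11476.
The posterior is then P(urn A | data) = 0.17427, P(urn B | data) = 0.18672, P(urn C | data) = 0.29046, P(urn D | data) = 0, P(urn E | data) = 0.34855.
The predictive probability is P(green next | data) = (1)(0.17427) + (1/2)(0.18672) + (1)(0.29046) + (1)(0.34855) = 0.90664.

0.9066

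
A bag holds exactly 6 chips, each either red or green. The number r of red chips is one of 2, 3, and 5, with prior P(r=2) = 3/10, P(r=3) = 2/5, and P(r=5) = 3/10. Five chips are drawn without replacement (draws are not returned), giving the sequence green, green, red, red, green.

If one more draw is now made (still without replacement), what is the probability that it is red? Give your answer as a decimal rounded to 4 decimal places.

0.5000

For each hypothesis, P(data | H) works out to: P(data | r = 2) = (4/6)(3/5)(2/4)(1/3)(2/2) = 1/15; P(data | r = 3) = (3/6)(2/5)(3/4)(2/3)(1/2) = 1/20; P(data | r = 5) = (1/6)(0/5) = 0.
Weighting by the prior gives 3/10 · 1/15 = 1/50, 2/5 · 1/20 = 1/50, 3/10 · 0 = 0; with total 1/25.
Dividing through by the total gives posterior P(r = 2 | data) = 1/2, P(r = 3 | data) = 1/2, P(r = 5 | data) = 0.
The predictive probability is P(red next | data) = (0)(1/2) + (1)(1/2) = 1/2.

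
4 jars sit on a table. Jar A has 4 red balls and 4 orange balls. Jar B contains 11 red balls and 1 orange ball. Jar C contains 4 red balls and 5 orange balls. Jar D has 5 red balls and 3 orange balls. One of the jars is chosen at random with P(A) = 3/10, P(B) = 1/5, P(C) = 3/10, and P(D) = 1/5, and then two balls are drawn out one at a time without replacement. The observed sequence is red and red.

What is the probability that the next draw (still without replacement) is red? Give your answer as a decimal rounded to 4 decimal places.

Compute the likelihood of the observed sequence for each case: P(data | jar A) = (4/8)(3/7) = 3/14; P(data | jar B) = (11/12)(10/11) = 5/6; P(data | jar C) = (4/9)(3/8) = 1/6; P(data | jar D) = (5/8)(4/7) = 5/14.
The prior-weighted likelihoods are 3/10 · 3/14 = 9/140, 1/5 · 5/6 = 1/6, 3/10 · 1/6 = 1/20, 1/5 · 5/14 = 1/14; with total 37/105.
The posterior is then P(jar A | data) = 27/148, P(jar B | data) = 35/74, P(jar C | data) = 21/148, P(jar D | data) = 15/74.
The predictive probability is P(red next | data) = (1/3)(27/148) + (9/10)(35/74) + (2/7)(21/148) + (1/2)(15/74) = 93/148.

0.6284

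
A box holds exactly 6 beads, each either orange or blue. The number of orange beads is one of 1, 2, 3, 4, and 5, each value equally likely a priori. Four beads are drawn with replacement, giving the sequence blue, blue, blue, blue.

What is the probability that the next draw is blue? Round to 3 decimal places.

For each hypothesis, P(data | H) works out to: P(data | r = 1) = (5/6)(5/6)(5/6)(5/6) = 0.48225; P(data | r = 2) = (4/6)(4/6)(4/6)(4/6) = 0.19753; P(data | r = 3) = (3/6)(3/6)(3/6)(3/6) = 0.0625; P(data | r = 4) = (2/6)(2/6)(2/6)(2/6) = 0.012346; P(data | r = 5) = (1/6)(1/6)(1/6)(1/6) = 0.0007716.
Multiplying each by its prior: 1/5 · 0.48225 = 0.096451, 1/5 · 0.19753 = 0.039506, 1/5 · 0.0625 = 0.0125, 1/5 · 0.012346 = 0.0024691, 1/5 · 0.0007716 = 0.00015432; these sum to 0.15108.
Normalising, the posterior is P(r = 1 | data) = 0.63841, P(r = 2 | data) = 0.26149, P(r = 3 | data) = 0.082737, P(r = 4 | data) = 0.016343, P(r = 5 | data) = 0.0010215.
The predictive probability is P(blue next | data) = (5/6)(0.63841) + (2/3)(0.26149) + (1/2)(0.082737) + (1/3)(0.016343) + (1/6)(0.0010215) = 0.75332.

0.753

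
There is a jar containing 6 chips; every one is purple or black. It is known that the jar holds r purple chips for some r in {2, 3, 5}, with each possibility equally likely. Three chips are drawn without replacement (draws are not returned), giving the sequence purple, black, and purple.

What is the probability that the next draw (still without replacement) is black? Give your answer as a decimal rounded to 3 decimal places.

0.435

Under each hypothesis, the probability of the observed sequence is: P(data | r = 2) = (2/6)(4/5)(1/4) = 1/15; P(data | r = 3) = (3/6)(3/5)(2/4) = 3/20; P(data | r = 5) = (5/6)(1/5)(4/4) = 1/6.
Weighting by the prior gives 1/3 · 1/15 = 1/45, 1/3 · 3/20 = 1/20, 1/3 · 1/6 = 1/18; summing to 23/180.
Dividing through by the total gives posterior P(r = 2 | data) = 4/23, P(r = 3 | data) = 9/23, P(r = 5 | data) = 10/23.
The predictive probability is P(black next | data) = (1)(4/23) + (2/3)(9/23) + (0)(10/23) = 10/23.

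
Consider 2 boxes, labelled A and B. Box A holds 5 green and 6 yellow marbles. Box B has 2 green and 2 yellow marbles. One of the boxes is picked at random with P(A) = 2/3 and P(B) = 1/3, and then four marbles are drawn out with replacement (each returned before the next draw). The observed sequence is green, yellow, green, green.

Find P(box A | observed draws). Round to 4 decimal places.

0.6211

For each hypothesis, P(data | H) works out to: P(data | box A) = (5/11)(6/11)(5/11)(5/11) = 0.051226; P(data | box B) = (2/4)(2/4)(2/4)(2/4) = 0.0625.
Weighting by the prior gives 2/3 · 0.051226 = 0.034151, 1/3 · 0.0625 = 0.020833; summing to 0.054984.
Therefore the posterior P(box A | data) = (0.034151) / (0.054984) = 0.6211.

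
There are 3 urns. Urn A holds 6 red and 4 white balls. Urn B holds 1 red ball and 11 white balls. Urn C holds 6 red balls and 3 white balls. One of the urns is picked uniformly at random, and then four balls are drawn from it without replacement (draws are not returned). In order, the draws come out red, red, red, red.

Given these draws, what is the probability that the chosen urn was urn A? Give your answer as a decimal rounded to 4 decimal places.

For each hypothesis, P(data | H) works out to: P(data | urn A) = (6/10)(5/9)(4/8)(3/7) = 1/14; P(data | urn B) = (1/12)(0/11) = 0; P(data | urn C) = (6/9)(5/8)(4/7)(3/6) = 5/42.
Multiplying each by its prior: 1/3 · 1/14 = 1/42, 1/3 · 0 = 0, 1/3 · 5/42 = 5/126; summing to 4/63.
Therefore the posterior P(urn A | data) = (1/42) / (4/63) = 3/8.

0.3750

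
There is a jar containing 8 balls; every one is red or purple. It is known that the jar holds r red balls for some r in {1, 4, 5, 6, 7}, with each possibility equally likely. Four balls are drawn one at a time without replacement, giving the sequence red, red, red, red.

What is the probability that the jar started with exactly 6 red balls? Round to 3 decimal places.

The likelihood of the observed sequence under each hypothesis: P(data | r = 1) = (1/8)(0/7) = 0; P(data | r = 4) = (4/8)(3/7)(2/6)(1/5) = 1/70; P(data | r = 5) = (5/8)(4/7)(3/6)(2/5) = 1/14; P(data | r = 6) = (6/8)(5/7)(4/6)(3/5) = 3/14; P(data | r = 7) = (7/8)(6/7)(5/6)(4/5) = 1/2.
Multiplying each by its prior: 1/5 · 0 = 0, 1/5 · 1/70 = 1/350, 1/5 · 1/14 = 1/70, 1/5 · 3/14 = 3/70, 1/5 · 1/2 = 1/10; these sum to 4/25.
So P(r = 6 | data) = (3/70) / (4/25) = 15/56.

0.268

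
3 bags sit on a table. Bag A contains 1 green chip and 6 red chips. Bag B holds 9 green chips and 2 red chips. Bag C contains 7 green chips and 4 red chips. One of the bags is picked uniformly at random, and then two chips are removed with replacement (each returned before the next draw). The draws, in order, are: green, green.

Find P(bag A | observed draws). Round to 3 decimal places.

0.019

For each hypothesis, P(data | H) works out to: P(data | bag A) = (1/7)(1/7) = 0.020408; P(data | bag B) = (9/11)(9/11) = 0.66942; P(data | bag C) = (7/11)(7/11) = 0.40496.
Multiplying each by its prior: 1/3 · 0.020408 = 0.0068027, 1/3 · 0.66942 = 0.22314, 1/3 · 0.40496 = 0.13499; summing to 0.36493.
Hence P(bag A | data) = (0.0068027) / (0.36493) = 0.018641.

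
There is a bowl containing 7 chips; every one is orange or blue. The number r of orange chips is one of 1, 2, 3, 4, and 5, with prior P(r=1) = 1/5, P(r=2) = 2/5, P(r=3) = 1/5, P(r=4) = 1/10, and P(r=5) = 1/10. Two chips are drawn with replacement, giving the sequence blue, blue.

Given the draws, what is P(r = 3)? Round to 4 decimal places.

0.1475

Under each hypothesis, the probability of the observed sequence is: P(data | r = 1) = (6/7)(6/7) = 36/49; P(data | r = 2) = (5/7)(5/7) = 25/49; P(data | r = 3) = (4/7)(4/7) = 16/49; P(data | r = 4) = (3/7)(3/7) = 9/49; P(data | r = 5) = (2/7)(2/7) = 4/49.
The prior-weighted likelihoods are 1/5 · 36/49 = 36/245, 2/5 · 25/49 = 10/49, 1/5 · 16/49 = 16/245, 1/10 · 9/49 = 9/490, 1/10 · 4/49 = 2/245; with total 31/70.
Hence P(r = 3 | data) = (16/245) / (31/70) = 32/217.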